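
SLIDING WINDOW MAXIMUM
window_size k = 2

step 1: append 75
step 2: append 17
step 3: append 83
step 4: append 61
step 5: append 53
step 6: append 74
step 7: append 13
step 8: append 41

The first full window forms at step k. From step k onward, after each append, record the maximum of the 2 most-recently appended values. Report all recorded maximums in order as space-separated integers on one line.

step 1: append 75 -> window=[75] (not full yet)
step 2: append 17 -> window=[75, 17] -> max=75
step 3: append 83 -> window=[17, 83] -> max=83
step 4: append 61 -> window=[83, 61] -> max=83
step 5: append 53 -> window=[61, 53] -> max=61
step 6: append 74 -> window=[53, 74] -> max=74
step 7: append 13 -> window=[74, 13] -> max=74
step 8: append 41 -> window=[13, 41] -> max=41

Answer: 75 83 83 61 74 74 41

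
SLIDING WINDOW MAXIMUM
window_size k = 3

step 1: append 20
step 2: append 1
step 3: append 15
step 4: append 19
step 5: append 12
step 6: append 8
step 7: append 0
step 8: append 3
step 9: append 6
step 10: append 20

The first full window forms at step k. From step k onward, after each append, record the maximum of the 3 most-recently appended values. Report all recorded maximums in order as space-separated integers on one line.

step 1: append 20 -> window=[20] (not full yet)
step 2: append 1 -> window=[20, 1] (not full yet)
step 3: append 15 -> window=[20, 1, 15] -> max=20
step 4: append 19 -> window=[1, 15, 19] -> max=19
step 5: append 12 -> window=[15, 19, 12] -> max=19
step 6: append 8 -> window=[19, 12, 8] -> max=19
step 7: append 0 -> window=[12, 8, 0] -> max=12
step 8: append 3 -> window=[8, 0, 3] -> max=8
step 9: append 6 -> window=[0, 3, 6] -> max=6
step 10: append 20 -> window=[3, 6, 20] -> max=20

Answer: 20 19 19 19 12 8 6 20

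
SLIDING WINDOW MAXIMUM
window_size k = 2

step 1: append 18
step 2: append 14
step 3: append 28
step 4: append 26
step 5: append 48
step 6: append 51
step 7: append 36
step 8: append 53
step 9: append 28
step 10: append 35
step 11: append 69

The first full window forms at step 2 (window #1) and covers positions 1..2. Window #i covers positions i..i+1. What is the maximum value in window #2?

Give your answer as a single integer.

Answer: 28

Derivation:
step 1: append 18 -> window=[18] (not full yet)
step 2: append 14 -> window=[18, 14] -> max=18
step 3: append 28 -> window=[14, 28] -> max=28
Window #2 max = 28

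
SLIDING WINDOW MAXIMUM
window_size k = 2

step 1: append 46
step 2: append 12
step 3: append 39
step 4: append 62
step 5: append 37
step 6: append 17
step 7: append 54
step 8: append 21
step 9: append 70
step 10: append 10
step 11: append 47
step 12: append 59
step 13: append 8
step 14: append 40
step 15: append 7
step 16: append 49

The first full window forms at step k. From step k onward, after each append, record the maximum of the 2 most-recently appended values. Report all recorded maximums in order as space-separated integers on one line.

Answer: 46 39 62 62 37 54 54 70 70 47 59 59 40 40 49

Derivation:
step 1: append 46 -> window=[46] (not full yet)
step 2: append 12 -> window=[46, 12] -> max=46
step 3: append 39 -> window=[12, 39] -> max=39
step 4: append 62 -> window=[39, 62] -> max=62
step 5: append 37 -> window=[62, 37] -> max=62
step 6: append 17 -> window=[37, 17] -> max=37
step 7: append 54 -> window=[17, 54] -> max=54
step 8: append 21 -> window=[54, 21] -> max=54
step 9: append 70 -> window=[21, 70] -> max=70
step 10: append 10 -> window=[70, 10] -> max=70
step 11: append 47 -> window=[10, 47] -> max=47
step 12: append 59 -> window=[47, 59] -> max=59
step 13: append 8 -> window=[59, 8] -> max=59
step 14: append 40 -> window=[8, 40] -> max=40
step 15: append 7 -> window=[40, 7] -> max=40
step 16: append 49 -> window=[7, 49] -> max=49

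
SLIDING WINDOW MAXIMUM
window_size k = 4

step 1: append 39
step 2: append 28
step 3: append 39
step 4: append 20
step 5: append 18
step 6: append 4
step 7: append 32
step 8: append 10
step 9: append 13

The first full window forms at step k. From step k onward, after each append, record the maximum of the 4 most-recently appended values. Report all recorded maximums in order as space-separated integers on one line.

Answer: 39 39 39 32 32 32

Derivation:
step 1: append 39 -> window=[39] (not full yet)
step 2: append 28 -> window=[39, 28] (not full yet)
step 3: append 39 -> window=[39, 28, 39] (not full yet)
step 4: append 20 -> window=[39, 28, 39, 20] -> max=39
step 5: append 18 -> window=[28, 39, 20, 18] -> max=39
step 6: append 4 -> window=[39, 20, 18, 4] -> max=39
step 7: append 32 -> window=[20, 18, 4, 32] -> max=32
step 8: append 10 -> window=[18, 4, 32, 10] -> max=32
step 9: append 13 -> window=[4, 32, 10, 13] -> max=32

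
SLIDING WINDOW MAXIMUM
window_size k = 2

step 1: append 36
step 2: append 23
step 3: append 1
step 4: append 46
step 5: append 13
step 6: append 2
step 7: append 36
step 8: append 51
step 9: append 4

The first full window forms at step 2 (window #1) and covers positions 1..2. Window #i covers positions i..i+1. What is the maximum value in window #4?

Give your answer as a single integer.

Answer: 46

Derivation:
step 1: append 36 -> window=[36] (not full yet)
step 2: append 23 -> window=[36, 23] -> max=36
step 3: append 1 -> window=[23, 1] -> max=23
step 4: append 46 -> window=[1, 46] -> max=46
step 5: append 13 -> window=[46, 13] -> max=46
Window #4 max = 46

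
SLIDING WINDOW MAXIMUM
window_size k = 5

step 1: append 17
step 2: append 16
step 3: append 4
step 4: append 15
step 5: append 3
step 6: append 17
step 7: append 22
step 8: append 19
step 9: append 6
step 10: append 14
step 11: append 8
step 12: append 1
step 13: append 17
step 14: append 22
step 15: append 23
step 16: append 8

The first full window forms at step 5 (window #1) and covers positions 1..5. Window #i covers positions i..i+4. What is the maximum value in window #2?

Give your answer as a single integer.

step 1: append 17 -> window=[17] (not full yet)
step 2: append 16 -> window=[17, 16] (not full yet)
step 3: append 4 -> window=[17, 16, 4] (not full yet)
step 4: append 15 -> window=[17, 16, 4, 15] (not full yet)
step 5: append 3 -> window=[17, 16, 4, 15, 3] -> max=17
step 6: append 17 -> window=[16, 4, 15, 3, 17] -> max=17
Window #2 max = 17

Answer: 17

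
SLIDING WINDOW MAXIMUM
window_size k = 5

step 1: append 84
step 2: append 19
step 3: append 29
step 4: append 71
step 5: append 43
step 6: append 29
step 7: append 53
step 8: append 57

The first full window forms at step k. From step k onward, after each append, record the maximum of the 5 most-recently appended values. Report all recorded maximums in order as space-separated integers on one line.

step 1: append 84 -> window=[84] (not full yet)
step 2: append 19 -> window=[84, 19] (not full yet)
step 3: append 29 -> window=[84, 19, 29] (not full yet)
step 4: append 71 -> window=[84, 19, 29, 71] (not full yet)
step 5: append 43 -> window=[84, 19, 29, 71, 43] -> max=84
step 6: append 29 -> window=[19, 29, 71, 43, 29] -> max=71
step 7: append 53 -> window=[29, 71, 43, 29, 53] -> max=71
step 8: append 57 -> window=[71, 43, 29, 53, 57] -> max=71

Answer: 84 71 71 71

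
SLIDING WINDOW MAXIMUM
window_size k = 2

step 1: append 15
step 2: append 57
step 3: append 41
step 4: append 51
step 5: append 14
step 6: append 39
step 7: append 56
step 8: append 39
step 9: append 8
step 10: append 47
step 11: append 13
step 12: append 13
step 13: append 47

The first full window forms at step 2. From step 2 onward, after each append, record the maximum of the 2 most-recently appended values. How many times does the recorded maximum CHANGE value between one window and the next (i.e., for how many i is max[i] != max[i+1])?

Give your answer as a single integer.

Answer: 7

Derivation:
step 1: append 15 -> window=[15] (not full yet)
step 2: append 57 -> window=[15, 57] -> max=57
step 3: append 41 -> window=[57, 41] -> max=57
step 4: append 51 -> window=[41, 51] -> max=51
step 5: append 14 -> window=[51, 14] -> max=51
step 6: append 39 -> window=[14, 39] -> max=39
step 7: append 56 -> window=[39, 56] -> max=56
step 8: append 39 -> window=[56, 39] -> max=56
step 9: append 8 -> window=[39, 8] -> max=39
step 10: append 47 -> window=[8, 47] -> max=47
step 11: append 13 -> window=[47, 13] -> max=47
step 12: append 13 -> window=[13, 13] -> max=13
step 13: append 47 -> window=[13, 47] -> max=47
Recorded maximums: 57 57 51 51 39 56 56 39 47 47 13 47
Changes between consecutive maximums: 7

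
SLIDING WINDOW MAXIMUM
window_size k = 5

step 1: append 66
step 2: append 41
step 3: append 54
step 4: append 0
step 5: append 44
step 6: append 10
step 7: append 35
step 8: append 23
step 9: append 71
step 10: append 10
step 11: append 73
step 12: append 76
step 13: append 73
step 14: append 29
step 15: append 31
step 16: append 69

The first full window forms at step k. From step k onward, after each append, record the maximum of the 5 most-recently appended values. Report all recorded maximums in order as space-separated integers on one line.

Answer: 66 54 54 44 71 71 73 76 76 76 76 76

Derivation:
step 1: append 66 -> window=[66] (not full yet)
step 2: append 41 -> window=[66, 41] (not full yet)
step 3: append 54 -> window=[66, 41, 54] (not full yet)
step 4: append 0 -> window=[66, 41, 54, 0] (not full yet)
step 5: append 44 -> window=[66, 41, 54, 0, 44] -> max=66
step 6: append 10 -> window=[41, 54, 0, 44, 10] -> max=54
step 7: append 35 -> window=[54, 0, 44, 10, 35] -> max=54
step 8: append 23 -> window=[0, 44, 10, 35, 23] -> max=44
step 9: append 71 -> window=[44, 10, 35, 23, 71] -> max=71
step 10: append 10 -> window=[10, 35, 23, 71, 10] -> max=71
step 11: append 73 -> window=[35, 23, 71, 10, 73] -> max=73
step 12: append 76 -> window=[23, 71, 10, 73, 76] -> max=76
step 13: append 73 -> window=[71, 10, 73, 76, 73] -> max=76
step 14: append 29 -> window=[10, 73, 76, 73, 29] -> max=76
step 15: append 31 -> window=[73, 76, 73, 29, 31] -> max=76
step 16: append 69 -> window=[76, 73, 29, 31, 69] -> max=76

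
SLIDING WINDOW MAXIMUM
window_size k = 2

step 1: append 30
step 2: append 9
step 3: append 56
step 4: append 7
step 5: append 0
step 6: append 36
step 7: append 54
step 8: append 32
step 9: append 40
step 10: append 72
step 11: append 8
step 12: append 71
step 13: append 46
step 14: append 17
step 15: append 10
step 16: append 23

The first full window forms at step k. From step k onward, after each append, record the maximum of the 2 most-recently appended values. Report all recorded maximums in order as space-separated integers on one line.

Answer: 30 56 56 7 36 54 54 40 72 72 71 71 46 17 23

Derivation:
step 1: append 30 -> window=[30] (not full yet)
step 2: append 9 -> window=[30, 9] -> max=30
step 3: append 56 -> window=[9, 56] -> max=56
step 4: append 7 -> window=[56, 7] -> max=56
step 5: append 0 -> window=[7, 0] -> max=7
step 6: append 36 -> window=[0, 36] -> max=36
step 7: append 54 -> window=[36, 54] -> max=54
step 8: append 32 -> window=[54, 32] -> max=54
step 9: append 40 -> window=[32, 40] -> max=40
step 10: append 72 -> window=[40, 72] -> max=72
step 11: append 8 -> window=[72, 8] -> max=72
step 12: append 71 -> window=[8, 71] -> max=71
step 13: append 46 -> window=[71, 46] -> max=71
step 14: append 17 -> window=[46, 17] -> max=46
step 15: append 10 -> window=[17, 10] -> max=17
step 16: append 23 -> window=[10, 23] -> max=23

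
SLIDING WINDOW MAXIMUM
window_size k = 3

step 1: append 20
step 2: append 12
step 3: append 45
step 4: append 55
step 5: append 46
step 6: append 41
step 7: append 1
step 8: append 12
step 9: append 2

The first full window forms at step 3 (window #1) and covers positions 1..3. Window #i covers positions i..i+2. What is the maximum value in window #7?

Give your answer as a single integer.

step 1: append 20 -> window=[20] (not full yet)
step 2: append 12 -> window=[20, 12] (not full yet)
step 3: append 45 -> window=[20, 12, 45] -> max=45
step 4: append 55 -> window=[12, 45, 55] -> max=55
step 5: append 46 -> window=[45, 55, 46] -> max=55
step 6: append 41 -> window=[55, 46, 41] -> max=55
step 7: append 1 -> window=[46, 41, 1] -> max=46
step 8: append 12 -> window=[41, 1, 12] -> max=41
step 9: append 2 -> window=[1, 12, 2] -> max=12
Window #7 max = 12

Answer: 12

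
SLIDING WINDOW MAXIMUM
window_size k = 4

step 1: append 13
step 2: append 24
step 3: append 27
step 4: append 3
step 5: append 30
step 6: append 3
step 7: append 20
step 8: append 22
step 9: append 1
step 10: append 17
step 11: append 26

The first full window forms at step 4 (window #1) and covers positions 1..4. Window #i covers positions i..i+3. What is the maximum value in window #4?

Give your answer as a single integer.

step 1: append 13 -> window=[13] (not full yet)
step 2: append 24 -> window=[13, 24] (not full yet)
step 3: append 27 -> window=[13, 24, 27] (not full yet)
step 4: append 3 -> window=[13, 24, 27, 3] -> max=27
step 5: append 30 -> window=[24, 27, 3, 30] -> max=30
step 6: append 3 -> window=[27, 3, 30, 3] -> max=30
step 7: append 20 -> window=[3, 30, 3, 20] -> max=30
Window #4 max = 30

Answer: 30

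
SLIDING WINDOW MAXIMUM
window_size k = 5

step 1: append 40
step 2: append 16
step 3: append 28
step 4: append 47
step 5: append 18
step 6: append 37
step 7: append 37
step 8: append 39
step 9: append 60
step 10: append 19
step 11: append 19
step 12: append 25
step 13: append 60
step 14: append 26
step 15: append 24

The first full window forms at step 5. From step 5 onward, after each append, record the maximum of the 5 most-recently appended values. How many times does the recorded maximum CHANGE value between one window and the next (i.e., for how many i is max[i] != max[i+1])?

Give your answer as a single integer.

step 1: append 40 -> window=[40] (not full yet)
step 2: append 16 -> window=[40, 16] (not full yet)
step 3: append 28 -> window=[40, 16, 28] (not full yet)
step 4: append 47 -> window=[40, 16, 28, 47] (not full yet)
step 5: append 18 -> window=[40, 16, 28, 47, 18] -> max=47
step 6: append 37 -> window=[16, 28, 47, 18, 37] -> max=47
step 7: append 37 -> window=[28, 47, 18, 37, 37] -> max=47
step 8: append 39 -> window=[47, 18, 37, 37, 39] -> max=47
step 9: append 60 -> window=[18, 37, 37, 39, 60] -> max=60
step 10: append 19 -> window=[37, 37, 39, 60, 19] -> max=60
step 11: append 19 -> window=[37, 39, 60, 19, 19] -> max=60
step 12: append 25 -> window=[39, 60, 19, 19, 25] -> max=60
step 13: append 60 -> window=[60, 19, 19, 25, 60] -> max=60
step 14: append 26 -> window=[19, 19, 25, 60, 26] -> max=60
step 15: append 24 -> window=[19, 25, 60, 26, 24] -> max=60
Recorded maximums: 47 47 47 47 60 60 60 60 60 60 60
Changes between consecutive maximums: 1

Answer: 1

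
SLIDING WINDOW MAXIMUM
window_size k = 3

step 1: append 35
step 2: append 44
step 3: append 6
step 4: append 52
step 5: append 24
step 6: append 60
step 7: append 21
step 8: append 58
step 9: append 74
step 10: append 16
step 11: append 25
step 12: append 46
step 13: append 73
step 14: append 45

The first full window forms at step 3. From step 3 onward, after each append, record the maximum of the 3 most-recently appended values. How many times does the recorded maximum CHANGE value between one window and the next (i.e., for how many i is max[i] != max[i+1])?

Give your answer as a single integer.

step 1: append 35 -> window=[35] (not full yet)
step 2: append 44 -> window=[35, 44] (not full yet)
step 3: append 6 -> window=[35, 44, 6] -> max=44
step 4: append 52 -> window=[44, 6, 52] -> max=52
step 5: append 24 -> window=[6, 52, 24] -> max=52
step 6: append 60 -> window=[52, 24, 60] -> max=60
step 7: append 21 -> window=[24, 60, 21] -> max=60
step 8: append 58 -> window=[60, 21, 58] -> max=60
step 9: append 74 -> window=[21, 58, 74] -> max=74
step 10: append 16 -> window=[58, 74, 16] -> max=74
step 11: append 25 -> window=[74, 16, 25] -> max=74
step 12: append 46 -> window=[16, 25, 46] -> max=46
step 13: append 73 -> window=[25, 46, 73] -> max=73
step 14: append 45 -> window=[46, 73, 45] -> max=73
Recorded maximums: 44 52 52 60 60 60 74 74 74 46 73 73
Changes between consecutive maximums: 5

Answer: 5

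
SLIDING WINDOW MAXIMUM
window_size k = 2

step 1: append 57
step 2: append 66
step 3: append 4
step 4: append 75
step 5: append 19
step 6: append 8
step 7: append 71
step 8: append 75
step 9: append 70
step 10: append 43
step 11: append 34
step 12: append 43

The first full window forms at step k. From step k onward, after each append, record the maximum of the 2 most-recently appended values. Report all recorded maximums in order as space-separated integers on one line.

step 1: append 57 -> window=[57] (not full yet)
step 2: append 66 -> window=[57, 66] -> max=66
step 3: append 4 -> window=[66, 4] -> max=66
step 4: append 75 -> window=[4, 75] -> max=75
step 5: append 19 -> window=[75, 19] -> max=75
step 6: append 8 -> window=[19, 8] -> max=19
step 7: append 71 -> window=[8, 71] -> max=71
step 8: append 75 -> window=[71, 75] -> max=75
step 9: append 70 -> window=[75, 70] -> max=75
step 10: append 43 -> window=[70, 43] -> max=70
step 11: append 34 -> window=[43, 34] -> max=43
step 12: append 43 -> window=[34, 43] -> max=43

Answer: 66 66 75 75 19 71 75 75 70 43 43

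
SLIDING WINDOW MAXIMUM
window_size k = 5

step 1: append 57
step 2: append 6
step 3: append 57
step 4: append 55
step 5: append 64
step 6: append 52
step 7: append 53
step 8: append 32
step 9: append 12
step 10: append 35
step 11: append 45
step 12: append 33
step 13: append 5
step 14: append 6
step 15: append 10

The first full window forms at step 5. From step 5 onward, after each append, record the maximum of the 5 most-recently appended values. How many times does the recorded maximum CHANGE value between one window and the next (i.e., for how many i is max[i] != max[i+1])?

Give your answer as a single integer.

step 1: append 57 -> window=[57] (not full yet)
step 2: append 6 -> window=[57, 6] (not full yet)
step 3: append 57 -> window=[57, 6, 57] (not full yet)
step 4: append 55 -> window=[57, 6, 57, 55] (not full yet)
step 5: append 64 -> window=[57, 6, 57, 55, 64] -> max=64
step 6: append 52 -> window=[6, 57, 55, 64, 52] -> max=64
step 7: append 53 -> window=[57, 55, 64, 52, 53] -> max=64
step 8: append 32 -> window=[55, 64, 52, 53, 32] -> max=64
step 9: append 12 -> window=[64, 52, 53, 32, 12] -> max=64
step 10: append 35 -> window=[52, 53, 32, 12, 35] -> max=53
step 11: append 45 -> window=[53, 32, 12, 35, 45] -> max=53
step 12: append 33 -> window=[32, 12, 35, 45, 33] -> max=45
step 13: append 5 -> window=[12, 35, 45, 33, 5] -> max=45
step 14: append 6 -> window=[35, 45, 33, 5, 6] -> max=45
step 15: append 10 -> window=[45, 33, 5, 6, 10] -> max=45
Recorded maximums: 64 64 64 64 64 53 53 45 45 45 45
Changes between consecutive maximums: 2

Answer: 2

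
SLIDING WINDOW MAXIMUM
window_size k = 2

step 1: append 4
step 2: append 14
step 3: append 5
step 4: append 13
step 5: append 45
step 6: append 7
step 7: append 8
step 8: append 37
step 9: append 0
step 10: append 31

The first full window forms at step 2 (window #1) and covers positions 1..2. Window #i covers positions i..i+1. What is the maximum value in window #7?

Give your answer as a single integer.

Answer: 37

Derivation:
step 1: append 4 -> window=[4] (not full yet)
step 2: append 14 -> window=[4, 14] -> max=14
step 3: append 5 -> window=[14, 5] -> max=14
step 4: append 13 -> window=[5, 13] -> max=13
step 5: append 45 -> window=[13, 45] -> max=45
step 6: append 7 -> window=[45, 7] -> max=45
step 7: append 8 -> window=[7, 8] -> max=8
step 8: append 37 -> window=[8, 37] -> max=37
Window #7 max = 37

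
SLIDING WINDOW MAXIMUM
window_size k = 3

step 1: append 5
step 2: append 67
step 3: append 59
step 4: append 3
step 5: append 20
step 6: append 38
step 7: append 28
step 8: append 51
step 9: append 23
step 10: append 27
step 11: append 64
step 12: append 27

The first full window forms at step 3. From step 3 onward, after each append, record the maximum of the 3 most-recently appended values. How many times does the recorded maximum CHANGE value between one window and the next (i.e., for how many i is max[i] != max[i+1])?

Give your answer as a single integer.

Answer: 4

Derivation:
step 1: append 5 -> window=[5] (not full yet)
step 2: append 67 -> window=[5, 67] (not full yet)
step 3: append 59 -> window=[5, 67, 59] -> max=67
step 4: append 3 -> window=[67, 59, 3] -> max=67
step 5: append 20 -> window=[59, 3, 20] -> max=59
step 6: append 38 -> window=[3, 20, 38] -> max=38
step 7: append 28 -> window=[20, 38, 28] -> max=38
step 8: append 51 -> window=[38, 28, 51] -> max=51
step 9: append 23 -> window=[28, 51, 23] -> max=51
step 10: append 27 -> window=[51, 23, 27] -> max=51
step 11: append 64 -> window=[23, 27, 64] -> max=64
step 12: append 27 -> window=[27, 64, 27] -> max=64
Recorded maximums: 67 67 59 38 38 51 51 51 64 64
Changes between consecutive maximums: 4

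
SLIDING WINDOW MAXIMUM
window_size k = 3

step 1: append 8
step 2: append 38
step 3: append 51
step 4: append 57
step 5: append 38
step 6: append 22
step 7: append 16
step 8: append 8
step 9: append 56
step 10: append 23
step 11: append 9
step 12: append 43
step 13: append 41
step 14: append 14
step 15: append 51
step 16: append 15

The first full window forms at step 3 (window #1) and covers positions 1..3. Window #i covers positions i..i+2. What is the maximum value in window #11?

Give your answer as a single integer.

Answer: 43

Derivation:
step 1: append 8 -> window=[8] (not full yet)
step 2: append 38 -> window=[8, 38] (not full yet)
step 3: append 51 -> window=[8, 38, 51] -> max=51
step 4: append 57 -> window=[38, 51, 57] -> max=57
step 5: append 38 -> window=[51, 57, 38] -> max=57
step 6: append 22 -> window=[57, 38, 22] -> max=57
step 7: append 16 -> window=[38, 22, 16] -> max=38
step 8: append 8 -> window=[22, 16, 8] -> max=22
step 9: append 56 -> window=[16, 8, 56] -> max=56
step 10: append 23 -> window=[8, 56, 23] -> max=56
step 11: append 9 -> window=[56, 23, 9] -> max=56
step 12: append 43 -> window=[23, 9, 43] -> max=43
step 13: append 41 -> window=[9, 43, 41] -> max=43
Window #11 max = 43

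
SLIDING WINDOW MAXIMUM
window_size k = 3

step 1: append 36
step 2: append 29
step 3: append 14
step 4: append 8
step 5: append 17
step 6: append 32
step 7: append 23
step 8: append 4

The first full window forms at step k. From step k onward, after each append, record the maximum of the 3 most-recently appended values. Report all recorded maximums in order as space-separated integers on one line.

Answer: 36 29 17 32 32 32

Derivation:
step 1: append 36 -> window=[36] (not full yet)
step 2: append 29 -> window=[36, 29] (not full yet)
step 3: append 14 -> window=[36, 29, 14] -> max=36
step 4: append 8 -> window=[29, 14, 8] -> max=29
step 5: append 17 -> window=[14, 8, 17] -> max=17
step 6: append 32 -> window=[8, 17, 32] -> max=32
step 7: append 23 -> window=[17, 32, 23] -> max=32
step 8: append 4 -> window=[32, 23, 4] -> max=32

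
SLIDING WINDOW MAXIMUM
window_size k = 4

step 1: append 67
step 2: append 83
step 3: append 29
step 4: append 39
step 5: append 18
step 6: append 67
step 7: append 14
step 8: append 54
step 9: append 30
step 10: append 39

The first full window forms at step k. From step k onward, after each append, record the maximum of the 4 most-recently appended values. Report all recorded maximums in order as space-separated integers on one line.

Answer: 83 83 67 67 67 67 54

Derivation:
step 1: append 67 -> window=[67] (not full yet)
step 2: append 83 -> window=[67, 83] (not full yet)
step 3: append 29 -> window=[67, 83, 29] (not full yet)
step 4: append 39 -> window=[67, 83, 29, 39] -> max=83
step 5: append 18 -> window=[83, 29, 39, 18] -> max=83
step 6: append 67 -> window=[29, 39, 18, 67] -> max=67
step 7: append 14 -> window=[39, 18, 67, 14] -> max=67
step 8: append 54 -> window=[18, 67, 14, 54] -> max=67
step 9: append 30 -> window=[67, 14, 54, 30] -> max=67
step 10: append 39 -> window=[14, 54, 30, 39] -> max=54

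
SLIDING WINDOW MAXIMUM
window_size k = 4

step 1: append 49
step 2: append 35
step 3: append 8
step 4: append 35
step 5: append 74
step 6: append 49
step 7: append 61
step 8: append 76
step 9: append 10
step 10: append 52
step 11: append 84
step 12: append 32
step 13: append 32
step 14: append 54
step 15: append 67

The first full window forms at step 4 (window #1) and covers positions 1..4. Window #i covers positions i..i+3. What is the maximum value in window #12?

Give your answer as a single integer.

Answer: 67

Derivation:
step 1: append 49 -> window=[49] (not full yet)
step 2: append 35 -> window=[49, 35] (not full yet)
step 3: append 8 -> window=[49, 35, 8] (not full yet)
step 4: append 35 -> window=[49, 35, 8, 35] -> max=49
step 5: append 74 -> window=[35, 8, 35, 74] -> max=74
step 6: append 49 -> window=[8, 35, 74, 49] -> max=74
step 7: append 61 -> window=[35, 74, 49, 61] -> max=74
step 8: append 76 -> window=[74, 49, 61, 76] -> max=76
step 9: append 10 -> window=[49, 61, 76, 10] -> max=76
step 10: append 52 -> window=[61, 76, 10, 52] -> max=76
step 11: append 84 -> window=[76, 10, 52, 84] -> max=84
step 12: append 32 -> window=[10, 52, 84, 32] -> max=84
step 13: append 32 -> window=[52, 84, 32, 32] -> max=84
step 14: append 54 -> window=[84, 32, 32, 54] -> max=84
step 15: append 67 -> window=[32, 32, 54, 67] -> max=67
Window #12 max = 67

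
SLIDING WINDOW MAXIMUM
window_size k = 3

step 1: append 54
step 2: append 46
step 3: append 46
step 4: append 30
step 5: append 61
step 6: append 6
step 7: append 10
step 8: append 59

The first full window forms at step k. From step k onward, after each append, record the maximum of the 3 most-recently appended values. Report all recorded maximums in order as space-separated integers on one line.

step 1: append 54 -> window=[54] (not full yet)
step 2: append 46 -> window=[54, 46] (not full yet)
step 3: append 46 -> window=[54, 46, 46] -> max=54
step 4: append 30 -> window=[46, 46, 30] -> max=46
step 5: append 61 -> window=[46, 30, 61] -> max=61
step 6: append 6 -> window=[30, 61, 6] -> max=61
step 7: append 10 -> window=[61, 6, 10] -> max=61
step 8: append 59 -> window=[6, 10, 59] -> max=59

Answer: 54 46 61 61 61 59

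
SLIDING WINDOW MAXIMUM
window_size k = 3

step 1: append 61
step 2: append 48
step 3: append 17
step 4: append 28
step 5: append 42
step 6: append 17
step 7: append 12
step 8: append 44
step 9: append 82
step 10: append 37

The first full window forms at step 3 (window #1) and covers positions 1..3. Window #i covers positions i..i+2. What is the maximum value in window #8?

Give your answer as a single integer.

Answer: 82

Derivation:
step 1: append 61 -> window=[61] (not full yet)
step 2: append 48 -> window=[61, 48] (not full yet)
step 3: append 17 -> window=[61, 48, 17] -> max=61
step 4: append 28 -> window=[48, 17, 28] -> max=48
step 5: append 42 -> window=[17, 28, 42] -> max=42
step 6: append 17 -> window=[28, 42, 17] -> max=42
step 7: append 12 -> window=[42, 17, 12] -> max=42
step 8: append 44 -> window=[17, 12, 44] -> max=44
step 9: append 82 -> window=[12, 44, 82] -> max=82
step 10: append 37 -> window=[44, 82, 37] -> max=82
Window #8 max = 82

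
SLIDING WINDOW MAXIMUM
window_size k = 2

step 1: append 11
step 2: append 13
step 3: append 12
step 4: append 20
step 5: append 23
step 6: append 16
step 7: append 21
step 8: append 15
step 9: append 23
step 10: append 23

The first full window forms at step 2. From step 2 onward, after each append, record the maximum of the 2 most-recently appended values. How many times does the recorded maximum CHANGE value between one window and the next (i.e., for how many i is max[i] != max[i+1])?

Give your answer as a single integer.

Answer: 4

Derivation:
step 1: append 11 -> window=[11] (not full yet)
step 2: append 13 -> window=[11, 13] -> max=13
step 3: append 12 -> window=[13, 12] -> max=13
step 4: append 20 -> window=[12, 20] -> max=20
step 5: append 23 -> window=[20, 23] -> max=23
step 6: append 16 -> window=[23, 16] -> max=23
step 7: append 21 -> window=[16, 21] -> max=21
step 8: append 15 -> window=[21, 15] -> max=21
step 9: append 23 -> window=[15, 23] -> max=23
step 10: append 23 -> window=[23, 23] -> max=23
Recorded maximums: 13 13 20 23 23 21 21 23 23
Changes between consecutive maximums: 4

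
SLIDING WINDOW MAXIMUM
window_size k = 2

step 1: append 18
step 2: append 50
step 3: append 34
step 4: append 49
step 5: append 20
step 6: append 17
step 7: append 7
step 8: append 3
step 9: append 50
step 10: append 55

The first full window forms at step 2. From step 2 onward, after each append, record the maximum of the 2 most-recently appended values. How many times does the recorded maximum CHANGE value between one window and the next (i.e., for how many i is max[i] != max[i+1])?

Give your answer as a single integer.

step 1: append 18 -> window=[18] (not full yet)
step 2: append 50 -> window=[18, 50] -> max=50
step 3: append 34 -> window=[50, 34] -> max=50
step 4: append 49 -> window=[34, 49] -> max=49
step 5: append 20 -> window=[49, 20] -> max=49
step 6: append 17 -> window=[20, 17] -> max=20
step 7: append 7 -> window=[17, 7] -> max=17
step 8: append 3 -> window=[7, 3] -> max=7
step 9: append 50 -> window=[3, 50] -> max=50
step 10: append 55 -> window=[50, 55] -> max=55
Recorded maximums: 50 50 49 49 20 17 7 50 55
Changes between consecutive maximums: 6

Answer: 6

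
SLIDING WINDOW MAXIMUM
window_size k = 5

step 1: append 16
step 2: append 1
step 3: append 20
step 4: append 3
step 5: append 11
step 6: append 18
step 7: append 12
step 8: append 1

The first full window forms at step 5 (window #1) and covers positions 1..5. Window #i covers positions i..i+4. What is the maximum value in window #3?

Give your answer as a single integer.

step 1: append 16 -> window=[16] (not full yet)
step 2: append 1 -> window=[16, 1] (not full yet)
step 3: append 20 -> window=[16, 1, 20] (not full yet)
step 4: append 3 -> window=[16, 1, 20, 3] (not full yet)
step 5: append 11 -> window=[16, 1, 20, 3, 11] -> max=20
step 6: append 18 -> window=[1, 20, 3, 11, 18] -> max=20
step 7: append 12 -> window=[20, 3, 11, 18, 12] -> max=20
Window #3 max = 20

Answer: 20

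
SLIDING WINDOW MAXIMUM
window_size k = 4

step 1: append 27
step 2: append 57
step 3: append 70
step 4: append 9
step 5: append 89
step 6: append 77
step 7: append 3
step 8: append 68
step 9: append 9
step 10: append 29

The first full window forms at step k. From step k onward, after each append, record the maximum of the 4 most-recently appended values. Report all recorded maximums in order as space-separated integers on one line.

Answer: 70 89 89 89 89 77 68

Derivation:
step 1: append 27 -> window=[27] (not full yet)
step 2: append 57 -> window=[27, 57] (not full yet)
step 3: append 70 -> window=[27, 57, 70] (not full yet)
step 4: append 9 -> window=[27, 57, 70, 9] -> max=70
step 5: append 89 -> window=[57, 70, 9, 89] -> max=89
step 6: append 77 -> window=[70, 9, 89, 77] -> max=89
step 7: append 3 -> window=[9, 89, 77, 3] -> max=89
step 8: append 68 -> window=[89, 77, 3, 68] -> max=89
step 9: append 9 -> window=[77, 3, 68, 9] -> max=77
step 10: append 29 -> window=[3, 68, 9, 29] -> max=68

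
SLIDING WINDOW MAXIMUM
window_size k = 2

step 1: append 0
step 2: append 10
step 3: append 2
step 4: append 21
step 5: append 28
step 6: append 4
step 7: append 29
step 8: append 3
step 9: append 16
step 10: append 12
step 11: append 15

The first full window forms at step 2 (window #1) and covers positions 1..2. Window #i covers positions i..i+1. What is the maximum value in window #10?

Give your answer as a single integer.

step 1: append 0 -> window=[0] (not full yet)
step 2: append 10 -> window=[0, 10] -> max=10
step 3: append 2 -> window=[10, 2] -> max=10
step 4: append 21 -> window=[2, 21] -> max=21
step 5: append 28 -> window=[21, 28] -> max=28
step 6: append 4 -> window=[28, 4] -> max=28
step 7: append 29 -> window=[4, 29] -> max=29
step 8: append 3 -> window=[29, 3] -> max=29
step 9: append 16 -> window=[3, 16] -> max=16
step 10: append 12 -> window=[16, 12] -> max=16
step 11: append 15 -> window=[12, 15] -> max=15
Window #10 max = 15

Answer: 15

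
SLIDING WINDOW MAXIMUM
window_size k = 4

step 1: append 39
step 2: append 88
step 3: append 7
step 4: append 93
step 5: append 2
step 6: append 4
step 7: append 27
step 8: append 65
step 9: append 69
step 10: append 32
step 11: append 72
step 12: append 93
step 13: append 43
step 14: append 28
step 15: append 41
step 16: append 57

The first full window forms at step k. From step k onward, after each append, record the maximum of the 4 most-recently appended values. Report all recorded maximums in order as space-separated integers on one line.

Answer: 93 93 93 93 65 69 69 72 93 93 93 93 57

Derivation:
step 1: append 39 -> window=[39] (not full yet)
step 2: append 88 -> window=[39, 88] (not full yet)
step 3: append 7 -> window=[39, 88, 7] (not full yet)
step 4: append 93 -> window=[39, 88, 7, 93] -> max=93
step 5: append 2 -> window=[88, 7, 93, 2] -> max=93
step 6: append 4 -> window=[7, 93, 2, 4] -> max=93
step 7: append 27 -> window=[93, 2, 4, 27] -> max=93
step 8: append 65 -> window=[2, 4, 27, 65] -> max=65
step 9: append 69 -> window=[4, 27, 65, 69] -> max=69
step 10: append 32 -> window=[27, 65, 69, 32] -> max=69
step 11: append 72 -> window=[65, 69, 32, 72] -> max=72
step 12: append 93 -> window=[69, 32, 72, 93] -> max=93
step 13: append 43 -> window=[32, 72, 93, 43] -> max=93
step 14: append 28 -> window=[72, 93, 43, 28] -> max=93
step 15: append 41 -> window=[93, 43, 28, 41] -> max=93
step 16: append 57 -> window=[43, 28, 41, 57] -> max=57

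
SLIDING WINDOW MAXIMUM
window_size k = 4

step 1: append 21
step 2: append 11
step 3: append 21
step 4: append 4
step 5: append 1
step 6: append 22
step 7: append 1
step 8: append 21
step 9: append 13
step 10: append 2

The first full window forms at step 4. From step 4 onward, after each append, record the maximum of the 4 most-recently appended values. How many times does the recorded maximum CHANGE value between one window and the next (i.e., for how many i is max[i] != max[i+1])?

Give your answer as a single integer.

Answer: 2

Derivation:
step 1: append 21 -> window=[21] (not full yet)
step 2: append 11 -> window=[21, 11] (not full yet)
step 3: append 21 -> window=[21, 11, 21] (not full yet)
step 4: append 4 -> window=[21, 11, 21, 4] -> max=21
step 5: append 1 -> window=[11, 21, 4, 1] -> max=21
step 6: append 22 -> window=[21, 4, 1, 22] -> max=22
step 7: append 1 -> window=[4, 1, 22, 1] -> max=22
step 8: append 21 -> window=[1, 22, 1, 21] -> max=22
step 9: append 13 -> window=[22, 1, 21, 13] -> max=22
step 10: append 2 -> window=[1, 21, 13, 2] -> max=21
Recorded maximums: 21 21 22 22 22 22 21
Changes between consecutive maximums: 2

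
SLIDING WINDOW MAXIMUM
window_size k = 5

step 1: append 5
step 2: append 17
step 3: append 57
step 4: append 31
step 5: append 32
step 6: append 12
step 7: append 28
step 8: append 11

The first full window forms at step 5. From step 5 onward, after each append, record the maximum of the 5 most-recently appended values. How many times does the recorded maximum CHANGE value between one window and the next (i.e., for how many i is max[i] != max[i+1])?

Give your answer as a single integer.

Answer: 1

Derivation:
step 1: append 5 -> window=[5] (not full yet)
step 2: append 17 -> window=[5, 17] (not full yet)
step 3: append 57 -> window=[5, 17, 57] (not full yet)
step 4: append 31 -> window=[5, 17, 57, 31] (not full yet)
step 5: append 32 -> window=[5, 17, 57, 31, 32] -> max=57
step 6: append 12 -> window=[17, 57, 31, 32, 12] -> max=57
step 7: append 28 -> window=[57, 31, 32, 12, 28] -> max=57
step 8: append 11 -> window=[31, 32, 12, 28, 11] -> max=32
Recorded maximums: 57 57 57 32
Changes between consecutive maximums: 1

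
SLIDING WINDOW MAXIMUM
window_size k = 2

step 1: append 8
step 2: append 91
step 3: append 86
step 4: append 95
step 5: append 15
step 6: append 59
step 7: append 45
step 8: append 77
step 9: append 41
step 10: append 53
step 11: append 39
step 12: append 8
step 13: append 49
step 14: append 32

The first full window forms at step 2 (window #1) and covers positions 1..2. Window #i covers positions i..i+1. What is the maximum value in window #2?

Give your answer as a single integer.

step 1: append 8 -> window=[8] (not full yet)
step 2: append 91 -> window=[8, 91] -> max=91
step 3: append 86 -> window=[91, 86] -> max=91
Window #2 max = 91

Answer: 91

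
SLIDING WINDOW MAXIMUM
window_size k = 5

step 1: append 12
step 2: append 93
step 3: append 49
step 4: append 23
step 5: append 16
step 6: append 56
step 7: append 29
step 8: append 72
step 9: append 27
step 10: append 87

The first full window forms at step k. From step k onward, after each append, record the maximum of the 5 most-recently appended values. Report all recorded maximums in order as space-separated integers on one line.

Answer: 93 93 56 72 72 87

Derivation:
step 1: append 12 -> window=[12] (not full yet)
step 2: append 93 -> window=[12, 93] (not full yet)
step 3: append 49 -> window=[12, 93, 49] (not full yet)
step 4: append 23 -> window=[12, 93, 49, 23] (not full yet)
step 5: append 16 -> window=[12, 93, 49, 23, 16] -> max=93
step 6: append 56 -> window=[93, 49, 23, 16, 56] -> max=93
step 7: append 29 -> window=[49, 23, 16, 56, 29] -> max=56
step 8: append 72 -> window=[23, 16, 56, 29, 72] -> max=72
step 9: append 27 -> window=[16, 56, 29, 72, 27] -> max=72
step 10: append 87 -> window=[56, 29, 72, 27, 87] -> max=87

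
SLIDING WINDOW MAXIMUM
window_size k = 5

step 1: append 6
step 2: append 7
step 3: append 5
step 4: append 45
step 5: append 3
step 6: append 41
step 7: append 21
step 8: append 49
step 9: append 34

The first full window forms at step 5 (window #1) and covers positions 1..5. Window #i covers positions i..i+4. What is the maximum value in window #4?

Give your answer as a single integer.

step 1: append 6 -> window=[6] (not full yet)
step 2: append 7 -> window=[6, 7] (not full yet)
step 3: append 5 -> window=[6, 7, 5] (not full yet)
step 4: append 45 -> window=[6, 7, 5, 45] (not full yet)
step 5: append 3 -> window=[6, 7, 5, 45, 3] -> max=45
step 6: append 41 -> window=[7, 5, 45, 3, 41] -> max=45
step 7: append 21 -> window=[5, 45, 3, 41, 21] -> max=45
step 8: append 49 -> window=[45, 3, 41, 21, 49] -> max=49
Window #4 max = 49

Answer: 49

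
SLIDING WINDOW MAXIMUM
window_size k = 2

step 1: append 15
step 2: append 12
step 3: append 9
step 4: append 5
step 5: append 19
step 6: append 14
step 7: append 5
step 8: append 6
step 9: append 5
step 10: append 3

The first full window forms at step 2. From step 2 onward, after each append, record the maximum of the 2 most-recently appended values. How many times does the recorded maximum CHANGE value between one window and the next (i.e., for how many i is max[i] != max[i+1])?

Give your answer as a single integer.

step 1: append 15 -> window=[15] (not full yet)
step 2: append 12 -> window=[15, 12] -> max=15
step 3: append 9 -> window=[12, 9] -> max=12
step 4: append 5 -> window=[9, 5] -> max=9
step 5: append 19 -> window=[5, 19] -> max=19
step 6: append 14 -> window=[19, 14] -> max=19
step 7: append 5 -> window=[14, 5] -> max=14
step 8: append 6 -> window=[5, 6] -> max=6
step 9: append 5 -> window=[6, 5] -> max=6
step 10: append 3 -> window=[5, 3] -> max=5
Recorded maximums: 15 12 9 19 19 14 6 6 5
Changes between consecutive maximums: 6

Answer: 6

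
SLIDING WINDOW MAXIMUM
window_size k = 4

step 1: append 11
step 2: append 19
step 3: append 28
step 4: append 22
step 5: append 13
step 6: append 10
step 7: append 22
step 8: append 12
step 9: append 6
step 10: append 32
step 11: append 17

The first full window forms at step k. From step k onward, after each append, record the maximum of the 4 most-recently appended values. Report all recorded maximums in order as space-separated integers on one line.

step 1: append 11 -> window=[11] (not full yet)
step 2: append 19 -> window=[11, 19] (not full yet)
step 3: append 28 -> window=[11, 19, 28] (not full yet)
step 4: append 22 -> window=[11, 19, 28, 22] -> max=28
step 5: append 13 -> window=[19, 28, 22, 13] -> max=28
step 6: append 10 -> window=[28, 22, 13, 10] -> max=28
step 7: append 22 -> window=[22, 13, 10, 22] -> max=22
step 8: append 12 -> window=[13, 10, 22, 12] -> max=22
step 9: append 6 -> window=[10, 22, 12, 6] -> max=22
step 10: append 32 -> window=[22, 12, 6, 32] -> max=32
step 11: append 17 -> window=[12, 6, 32, 17] -> max=32

Answer: 28 28 28 22 22 22 32 32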